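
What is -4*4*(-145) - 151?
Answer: 2169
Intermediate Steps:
-4*4*(-145) - 151 = -16*(-145) - 151 = 2320 - 151 = 2169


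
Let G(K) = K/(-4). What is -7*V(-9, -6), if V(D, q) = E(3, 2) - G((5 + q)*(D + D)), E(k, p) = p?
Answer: -91/2 ≈ -45.500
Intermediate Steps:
G(K) = -K/4 (G(K) = K*(-¼) = -K/4)
V(D, q) = 2 + D*(5 + q)/2 (V(D, q) = 2 - (-1)*(5 + q)*(D + D)/4 = 2 - (-1)*(5 + q)*(2*D)/4 = 2 - (-1)*2*D*(5 + q)/4 = 2 - (-1)*D*(5 + q)/2 = 2 + D*(5 + q)/2)
-7*V(-9, -6) = -7*(2 + (½)*(-9)*(5 - 6)) = -7*(2 + (½)*(-9)*(-1)) = -7*(2 + 9/2) = -7*13/2 = -91/2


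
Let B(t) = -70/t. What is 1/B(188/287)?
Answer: -94/10045 ≈ -0.0093579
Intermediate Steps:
1/B(188/287) = 1/(-70/(188/287)) = 1/(-70/(188*(1/287))) = 1/(-70/188/287) = 1/(-70*287/188) = 1/(-10045/94) = -94/10045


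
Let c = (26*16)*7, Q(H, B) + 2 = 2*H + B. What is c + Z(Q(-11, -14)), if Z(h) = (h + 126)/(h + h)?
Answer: 55306/19 ≈ 2910.8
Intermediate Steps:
Q(H, B) = -2 + B + 2*H (Q(H, B) = -2 + (2*H + B) = -2 + (B + 2*H) = -2 + B + 2*H)
Z(h) = (126 + h)/(2*h) (Z(h) = (126 + h)/((2*h)) = (126 + h)*(1/(2*h)) = (126 + h)/(2*h))
c = 2912 (c = 416*7 = 2912)
c + Z(Q(-11, -14)) = 2912 + (126 + (-2 - 14 + 2*(-11)))/(2*(-2 - 14 + 2*(-11))) = 2912 + (126 + (-2 - 14 - 22))/(2*(-2 - 14 - 22)) = 2912 + (1/2)*(126 - 38)/(-38) = 2912 + (1/2)*(-1/38)*88 = 2912 - 22/19 = 55306/19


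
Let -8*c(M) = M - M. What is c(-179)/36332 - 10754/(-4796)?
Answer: 5377/2398 ≈ 2.2423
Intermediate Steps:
c(M) = 0 (c(M) = -(M - M)/8 = -1/8*0 = 0)
c(-179)/36332 - 10754/(-4796) = 0/36332 - 10754/(-4796) = 0*(1/36332) - 10754*(-1/4796) = 0 + 5377/2398 = 5377/2398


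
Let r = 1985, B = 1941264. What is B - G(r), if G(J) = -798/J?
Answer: 3853409838/1985 ≈ 1.9413e+6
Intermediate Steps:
B - G(r) = 1941264 - (-798)/1985 = 1941264 - 1*(-798/1985) = 1941264 + 798/1985 = 3853409838/1985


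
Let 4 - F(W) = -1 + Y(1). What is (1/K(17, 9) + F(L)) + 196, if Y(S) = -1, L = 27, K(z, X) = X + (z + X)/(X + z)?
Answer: 2021/10 ≈ 202.10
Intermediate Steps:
K(z, X) = 1 + X (K(z, X) = X + (X + z)/(X + z) = X + 1 = 1 + X)
F(W) = 6 (F(W) = 4 - (-1 - 1) = 4 - 1*(-2) = 4 + 2 = 6)
(1/K(17, 9) + F(L)) + 196 = (1/(1 + 9) + 6) + 196 = (1/10 + 6) + 196 = (⅒ + 6) + 196 = 61/10 + 196 = 2021/10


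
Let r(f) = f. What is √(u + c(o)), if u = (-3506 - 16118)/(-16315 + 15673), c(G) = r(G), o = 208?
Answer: 2*√6145545/321 ≈ 15.446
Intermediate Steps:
c(G) = G
u = 9812/321 (u = -19624/(-642) = -19624*(-1/642) = 9812/321 ≈ 30.567)
√(u + c(o)) = √(9812/321 + 208) = √(76580/321) = 2*√6145545/321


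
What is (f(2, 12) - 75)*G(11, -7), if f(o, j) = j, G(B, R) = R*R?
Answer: -3087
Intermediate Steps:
G(B, R) = R²
(f(2, 12) - 75)*G(11, -7) = (12 - 75)*(-7)² = -63*49 = -3087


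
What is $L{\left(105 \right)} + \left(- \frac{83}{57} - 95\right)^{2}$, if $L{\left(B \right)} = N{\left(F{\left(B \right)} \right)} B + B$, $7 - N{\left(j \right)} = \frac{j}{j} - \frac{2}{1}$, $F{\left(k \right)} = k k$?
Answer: $\frac{33298309}{3249} \approx 10249.0$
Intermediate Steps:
$F{\left(k \right)} = k^{2}$
$N{\left(j \right)} = 8$ ($N{\left(j \right)} = 7 - \left(\frac{j}{j} - \frac{2}{1}\right) = 7 - \left(1 - 2\right) = 7 - -1 = 7 + 1 = 8$)
$L{\left(B \right)} = 9 B$ ($L{\left(B \right)} = 8 B + B = 9 B$)
$L{\left(105 \right)} + \left(- \frac{83}{57} - 95\right)^{2} = 9 \cdot 105 + \left(- \frac{83}{57} - 95\right)^{2} = 945 + \left(\left(-83\right) \frac{1}{57} - 95\right)^{2} = 945 + \left(- \frac{83}{57} - 95\right)^{2} = 945 + \left(- \frac{5498}{57}\right)^{2} = 945 + \frac{30228004}{3249} = \frac{33298309}{3249}$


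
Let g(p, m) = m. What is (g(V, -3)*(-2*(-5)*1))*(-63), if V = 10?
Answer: 1890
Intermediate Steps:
(g(V, -3)*(-2*(-5)*1))*(-63) = -3*(-2*(-5))*(-63) = -30*(-63) = 1890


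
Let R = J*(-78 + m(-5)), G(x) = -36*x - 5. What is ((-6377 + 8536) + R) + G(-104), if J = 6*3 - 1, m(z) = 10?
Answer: 4742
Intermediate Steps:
G(x) = -5 - 36*x
J = 17 (J = 18 - 1 = 17)
R = -1156 (R = 17*(-78 + 10) = 17*(-68) = -1156)
((-6377 + 8536) + R) + G(-104) = ((-6377 + 8536) - 1156) + (-5 - 36*(-104)) = (2159 - 1156) + (-5 + 3744) = 1003 + 3739 = 4742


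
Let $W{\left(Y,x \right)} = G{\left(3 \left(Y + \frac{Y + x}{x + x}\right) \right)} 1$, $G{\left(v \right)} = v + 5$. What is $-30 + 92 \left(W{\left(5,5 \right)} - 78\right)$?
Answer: $-5090$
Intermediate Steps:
$G{\left(v \right)} = 5 + v$
$W{\left(Y,x \right)} = 5 + 3 Y + \frac{3 \left(Y + x\right)}{2 x}$ ($W{\left(Y,x \right)} = \left(5 + 3 \left(Y + \frac{Y + x}{x + x}\right)\right) 1 = \left(5 + 3 \left(Y + \frac{Y + x}{2 x}\right)\right) 1 = \left(5 + \left(3 Y + \frac{3 \left(Y + x\right)}{2 x}\right)\right) 1 = \left(5 + 3 Y + \frac{3 \left(Y + x\right)}{2 x}\right) 1 = 5 + 3 Y + \frac{3 \left(Y + x\right)}{2 x}$)
$-30 + 92 \left(W{\left(5,5 \right)} - 78\right) = -30 + 92 \left(\frac{3 \cdot 5 + 5 \left(13 + 6 \cdot 5\right)}{2 \cdot 5} - 78\right) = -30 + 92 \left(\frac{1}{2} \cdot \frac{1}{5} \left(15 + 5 \left(13 + 30\right)\right) - 78\right) = -30 + 92 \left(\frac{1}{2} \cdot \frac{1}{5} \left(15 + 5 \cdot 43\right) - 78\right) = -30 + 92 \left(\frac{1}{2} \cdot \frac{1}{5} \left(15 + 215\right) - 78\right) = -30 + 92 \left(\frac{1}{2} \cdot \frac{1}{5} \cdot 230 - 78\right) = -30 + 92 \left(23 - 78\right) = -30 + 92 \left(-55\right) = -30 - 5060 = -5090$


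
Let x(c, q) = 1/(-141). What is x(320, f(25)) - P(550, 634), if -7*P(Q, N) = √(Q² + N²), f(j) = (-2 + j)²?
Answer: -1/141 + 2*√176114/7 ≈ 119.90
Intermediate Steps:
x(c, q) = -1/141
P(Q, N) = -√(N² + Q²)/7 (P(Q, N) = -√(Q² + N²)/7 = -√(N² + Q²)/7)
x(320, f(25)) - P(550, 634) = -1/141 - (-1)*√(634² + 550²)/7 = -1/141 - (-1)*√(401956 + 302500)/7 = -1/141 - (-1)*√704456/7 = -1/141 - (-1)*2*√176114/7 = -1/141 - (-2)*√176114/7 = -1/141 + 2*√176114/7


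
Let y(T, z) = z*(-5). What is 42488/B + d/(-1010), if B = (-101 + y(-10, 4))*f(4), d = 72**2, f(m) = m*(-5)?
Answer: 151838/12221 ≈ 12.424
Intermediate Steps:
y(T, z) = -5*z
f(m) = -5*m
d = 5184
B = 2420 (B = (-101 - 5*4)*(-5*4) = (-101 - 20)*(-20) = -121*(-20) = 2420)
42488/B + d/(-1010) = 42488/2420 + 5184/(-1010) = 42488*(1/2420) + 5184*(-1/1010) = 10622/605 - 2592/505 = 151838/12221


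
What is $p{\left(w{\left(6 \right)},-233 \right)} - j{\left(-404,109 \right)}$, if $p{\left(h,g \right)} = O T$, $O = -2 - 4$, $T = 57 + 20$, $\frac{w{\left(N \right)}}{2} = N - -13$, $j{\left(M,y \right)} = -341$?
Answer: $-121$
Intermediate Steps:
$w{\left(N \right)} = 26 + 2 N$ ($w{\left(N \right)} = 2 \left(N - -13\right) = 2 \left(N + 13\right) = 2 \left(13 + N\right) = 26 + 2 N$)
$T = 77$
$O = -6$ ($O = -2 - 4 = -6$)
$p{\left(h,g \right)} = -462$ ($p{\left(h,g \right)} = \left(-6\right) 77 = -462$)
$p{\left(w{\left(6 \right)},-233 \right)} - j{\left(-404,109 \right)} = -462 - -341 = -462 + 341 = -121$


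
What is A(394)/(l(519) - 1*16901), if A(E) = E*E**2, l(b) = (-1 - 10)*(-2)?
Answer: -61162984/16879 ≈ -3623.6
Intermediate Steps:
l(b) = 22 (l(b) = -11*(-2) = 22)
A(E) = E**3
A(394)/(l(519) - 1*16901) = 394**3/(22 - 1*16901) = 61162984/(22 - 16901) = 61162984/(-16879) = 61162984*(-1/16879) = -61162984/16879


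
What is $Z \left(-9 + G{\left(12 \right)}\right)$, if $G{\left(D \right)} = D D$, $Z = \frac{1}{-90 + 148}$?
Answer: $\frac{135}{58} \approx 2.3276$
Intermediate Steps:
$Z = \frac{1}{58} \approx 0.017241$
$G{\left(D \right)} = D^{2}$
$Z \left(-9 + G{\left(12 \right)}\right) = \frac{-9 + 12^{2}}{58} = \frac{-9 + 144}{58} = \frac{1}{58} \cdot 135 = \frac{135}{58}$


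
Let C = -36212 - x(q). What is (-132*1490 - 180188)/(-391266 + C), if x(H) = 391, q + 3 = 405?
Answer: 376868/427869 ≈ 0.88080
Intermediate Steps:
q = 402 (q = -3 + 405 = 402)
C = -36603 (C = -36212 - 1*391 = -36212 - 391 = -36603)
(-132*1490 - 180188)/(-391266 + C) = (-132*1490 - 180188)/(-391266 - 36603) = (-196680 - 180188)/(-427869) = -376868*(-1/427869) = 376868/427869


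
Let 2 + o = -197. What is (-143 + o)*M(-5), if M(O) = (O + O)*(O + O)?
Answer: -34200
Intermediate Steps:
M(O) = 4*O**2 (M(O) = (2*O)*(2*O) = 4*O**2)
o = -199 (o = -2 - 197 = -199)
(-143 + o)*M(-5) = (-143 - 199)*(4*(-5)**2) = -1368*25 = -342*100 = -34200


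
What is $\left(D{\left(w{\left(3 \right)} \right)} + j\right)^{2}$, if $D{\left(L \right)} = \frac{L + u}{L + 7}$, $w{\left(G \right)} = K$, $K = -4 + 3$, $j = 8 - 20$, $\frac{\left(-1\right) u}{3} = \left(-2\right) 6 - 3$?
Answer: $\frac{196}{9} \approx 21.778$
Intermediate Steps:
$u = 45$ ($u = - 3 \left(\left(-2\right) 6 - 3\right) = - 3 \left(-12 - 3\right) = \left(-3\right) \left(-15\right) = 45$)
$j = -12$ ($j = 8 - 20 = -12$)
$K = -1$
$w{\left(G \right)} = -1$
$D{\left(L \right)} = \frac{45 + L}{7 + L}$ ($D{\left(L \right)} = \frac{L + 45}{L + 7} = \frac{45 + L}{7 + L}$)
$\left(D{\left(w{\left(3 \right)} \right)} + j\right)^{2} = \left(\frac{45 - 1}{7 - 1} - 12\right)^{2} = \left(\frac{1}{6} \cdot 44 - 12\right)^{2} = \left(\frac{22}{3} - 12\right)^{2} = \left(- \frac{14}{3}\right)^{2} = \frac{196}{9}$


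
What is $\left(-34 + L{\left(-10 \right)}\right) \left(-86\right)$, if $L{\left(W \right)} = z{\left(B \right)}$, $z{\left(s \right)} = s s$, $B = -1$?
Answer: $2838$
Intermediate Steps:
$z{\left(s \right)} = s^{2}$
$L{\left(W \right)} = 1$ ($L{\left(W \right)} = \left(-1\right)^{2} = 1$)
$\left(-34 + L{\left(-10 \right)}\right) \left(-86\right) = \left(-34 + 1\right) \left(-86\right) = \left(-33\right) \left(-86\right) = 2838$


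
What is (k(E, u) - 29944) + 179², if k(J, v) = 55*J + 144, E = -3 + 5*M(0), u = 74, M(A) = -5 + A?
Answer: 701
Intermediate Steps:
E = -28 (E = -3 + 5*(-5 + 0) = -3 + 5*(-5) = -3 - 25 = -28)
k(J, v) = 144 + 55*J
(k(E, u) - 29944) + 179² = ((144 + 55*(-28)) - 29944) + 179² = ((144 - 1540) - 29944) + 32041 = (-1396 - 29944) + 32041 = -31340 + 32041 = 701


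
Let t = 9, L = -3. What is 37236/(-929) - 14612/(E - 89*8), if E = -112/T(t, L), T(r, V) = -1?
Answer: -2191763/139350 ≈ -15.728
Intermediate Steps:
E = 112 (E = -112/(-1) = -112*(-1) = 112)
37236/(-929) - 14612/(E - 89*8) = 37236/(-929) - 14612/(112 - 89*8) = 37236*(-1/929) - 14612/(112 - 712) = -37236/929 - 14612/(-600) = -37236/929 - 14612*(-1/600) = -37236/929 + 3653/150 = -2191763/139350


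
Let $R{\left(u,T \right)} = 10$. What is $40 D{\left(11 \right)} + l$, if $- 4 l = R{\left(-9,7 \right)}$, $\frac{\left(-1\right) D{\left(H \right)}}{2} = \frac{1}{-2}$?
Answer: $\frac{75}{2} \approx 37.5$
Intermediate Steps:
$D{\left(H \right)} = 1$ ($D{\left(H \right)} = - \frac{2}{-2} = \left(-2\right) \left(- \frac{1}{2}\right) = 1$)
$l = - \frac{5}{2}$ ($l = \left(- \frac{1}{4}\right) 10 = - \frac{5}{2} \approx -2.5$)
$40 D{\left(11 \right)} + l = 40 \cdot 1 - \frac{5}{2} = 40 - \frac{5}{2} = \frac{75}{2}$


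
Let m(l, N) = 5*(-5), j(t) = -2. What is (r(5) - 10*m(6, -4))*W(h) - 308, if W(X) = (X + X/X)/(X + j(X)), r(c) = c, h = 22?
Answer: -59/4 ≈ -14.750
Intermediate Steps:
m(l, N) = -25
W(X) = (1 + X)/(-2 + X) (W(X) = (X + X/X)/(X - 2) = (X + 1)/(-2 + X) = (1 + X)/(-2 + X))
(r(5) - 10*m(6, -4))*W(h) - 308 = (5 - 10*(-25))*((1 + 22)/(-2 + 22)) - 308 = (5 + 250)*(23/20) - 308 = 255*((1/20)*23) - 308 = 255*(23/20) - 308 = 1173/4 - 308 = -59/4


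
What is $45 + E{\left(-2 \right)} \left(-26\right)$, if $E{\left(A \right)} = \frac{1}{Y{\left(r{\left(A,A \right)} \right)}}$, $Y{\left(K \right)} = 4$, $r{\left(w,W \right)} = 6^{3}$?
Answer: $\frac{77}{2} \approx 38.5$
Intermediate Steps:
$r{\left(w,W \right)} = 216$
$E{\left(A \right)} = \frac{1}{4}$
$45 + E{\left(-2 \right)} \left(-26\right) = 45 + \frac{1}{4} \left(-26\right) = 45 - \frac{13}{2} = \frac{77}{2}$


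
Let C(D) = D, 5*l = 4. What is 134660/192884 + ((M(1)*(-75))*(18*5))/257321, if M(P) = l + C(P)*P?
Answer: 8076826315/12408275941 ≈ 0.65092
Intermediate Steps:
l = 4/5 (l = (1/5)*4 = 4/5 ≈ 0.80000)
M(P) = 4/5 + P**2 (M(P) = 4/5 + P*P = 4/5 + P**2)
134660/192884 + ((M(1)*(-75))*(18*5))/257321 = 134660/192884 + (((4/5 + 1**2)*(-75))*(18*5))/257321 = 134660*(1/192884) + (((4/5 + 1)*(-75))*90)*(1/257321) = 33665/48221 + (((9/5)*(-75))*90)*(1/257321) = 33665/48221 - 135*90*(1/257321) = 33665/48221 - 12150*1/257321 = 33665/48221 - 12150/257321 = 8076826315/12408275941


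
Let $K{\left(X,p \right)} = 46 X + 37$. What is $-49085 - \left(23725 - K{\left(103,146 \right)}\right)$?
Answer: $-68035$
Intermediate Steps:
$K{\left(X,p \right)} = 37 + 46 X$
$-49085 - \left(23725 - K{\left(103,146 \right)}\right) = -49085 - \left(23725 - \left(37 + 46 \cdot 103\right)\right) = -49085 - \left(23725 - \left(37 + 4738\right)\right) = -49085 - \left(23725 - 4775\right) = -49085 - 18950 = -68035$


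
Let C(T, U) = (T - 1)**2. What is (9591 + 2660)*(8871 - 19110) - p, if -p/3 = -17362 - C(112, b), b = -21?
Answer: -125527038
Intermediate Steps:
C(T, U) = (-1 + T)**2
p = 89049 (p = -3*(-17362 - (-1 + 112)**2) = -3*(-17362 - 1*111**2) = -3*(-17362 - 1*12321) = -3*(-17362 - 12321) = -3*(-29683) = 89049)
(9591 + 2660)*(8871 - 19110) - p = (9591 + 2660)*(8871 - 19110) - 1*89049 = 12251*(-10239) - 89049 = -125437989 - 89049 = -125527038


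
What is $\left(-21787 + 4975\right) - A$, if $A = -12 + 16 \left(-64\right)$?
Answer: $-15776$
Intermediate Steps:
$A = -1036$ ($A = -12 - 1024 = -1036$)
$\left(-21787 + 4975\right) - A = \left(-21787 + 4975\right) - -1036 = -16812 + 1036 = -15776$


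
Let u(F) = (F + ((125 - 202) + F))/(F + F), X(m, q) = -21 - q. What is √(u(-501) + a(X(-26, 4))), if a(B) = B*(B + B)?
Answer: √1256086158/1002 ≈ 35.371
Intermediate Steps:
u(F) = (-77 + 2*F)/(2*F) (u(F) = (F + (-77 + F))/((2*F)) = (-77 + 2*F)*(1/(2*F)) = (-77 + 2*F)/(2*F))
a(B) = 2*B² (a(B) = B*(2*B) = 2*B²)
√(u(-501) + a(X(-26, 4))) = √((-77/2 - 501)/(-501) + 2*(-21 - 1*4)²) = √(-1/501*(-1079/2) + 2*(-21 - 4)²) = √(1079/1002 + 2*(-25)²) = √(1079/1002 + 2*625) = √(1079/1002 + 1250) = √(1253579/1002) = √1256086158/1002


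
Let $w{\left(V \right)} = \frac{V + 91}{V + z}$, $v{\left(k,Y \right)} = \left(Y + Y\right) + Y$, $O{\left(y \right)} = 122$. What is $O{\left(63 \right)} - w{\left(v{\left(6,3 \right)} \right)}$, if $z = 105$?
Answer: $\frac{6904}{57} \approx 121.12$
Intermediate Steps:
$v{\left(k,Y \right)} = 3 Y$ ($v{\left(k,Y \right)} = 2 Y + Y = 3 Y$)
$w{\left(V \right)} = \frac{91 + V}{105 + V}$ ($w{\left(V \right)} = \frac{V + 91}{V + 105} = \frac{91 + V}{105 + V}$)
$O{\left(63 \right)} - w{\left(v{\left(6,3 \right)} \right)} = 122 - \frac{91 + 3 \cdot 3}{105 + 3 \cdot 3} = 122 - \frac{91 + 9}{105 + 9} = 122 - \frac{1}{114} \cdot 100 = 122 - \frac{50}{57} = \frac{6904}{57}$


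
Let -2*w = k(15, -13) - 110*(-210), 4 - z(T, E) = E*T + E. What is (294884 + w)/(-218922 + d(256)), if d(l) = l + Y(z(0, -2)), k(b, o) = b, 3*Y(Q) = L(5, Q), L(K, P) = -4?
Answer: -1699959/1312004 ≈ -1.2957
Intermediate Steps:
z(T, E) = 4 - E - E*T (z(T, E) = 4 - (E*T + E) = 4 - (E + E*T) = 4 + (-E - E*T) = 4 - E - E*T)
Y(Q) = -4/3 (Y(Q) = (1/3)*(-4) = -4/3)
d(l) = -4/3 + l (d(l) = l - 4/3 = -4/3 + l)
w = -23115/2 (w = -(15 - 110*(-210))/2 = -(15 + 23100)/2 = -1/2*23115 = -23115/2 ≈ -11558.)
(294884 + w)/(-218922 + d(256)) = (294884 - 23115/2)/(-218922 + (-4/3 + 256)) = 566653/(2*(-218922 + 764/3)) = 566653/(2*(-656002/3)) = (566653/2)*(-3/656002) = -1699959/1312004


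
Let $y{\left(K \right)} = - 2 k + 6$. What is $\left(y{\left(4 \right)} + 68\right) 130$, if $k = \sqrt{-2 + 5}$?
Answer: $9620 - 260 \sqrt{3} \approx 9169.7$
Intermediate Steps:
$k = \sqrt{3} \approx 1.732$
$y{\left(K \right)} = 6 - 2 \sqrt{3}$ ($y{\left(K \right)} = - 2 \sqrt{3} + 6 = 6 - 2 \sqrt{3}$)
$\left(y{\left(4 \right)} + 68\right) 130 = \left(\left(6 - 2 \sqrt{3}\right) + 68\right) 130 = \left(74 - 2 \sqrt{3}\right) 130 = 9620 - 260 \sqrt{3}$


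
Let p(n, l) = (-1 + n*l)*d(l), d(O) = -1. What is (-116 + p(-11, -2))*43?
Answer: -5891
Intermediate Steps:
p(n, l) = 1 - l*n (p(n, l) = (-1 + n*l)*(-1) = (-1 + l*n)*(-1) = 1 - l*n)
(-116 + p(-11, -2))*43 = (-116 + (1 - 1*(-2)*(-11)))*43 = (-116 + (1 - 22))*43 = (-116 - 21)*43 = -137*43 = -5891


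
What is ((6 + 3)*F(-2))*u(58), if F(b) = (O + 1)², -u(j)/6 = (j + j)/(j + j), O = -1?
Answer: 0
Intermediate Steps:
u(j) = -6 (u(j) = -6*(j + j)/(j + j) = -6*2*j/(2*j) = -6*2*j*1/(2*j) = -6*1 = -6)
F(b) = 0 (F(b) = (-1 + 1)² = 0² = 0)
((6 + 3)*F(-2))*u(58) = ((6 + 3)*0)*(-6) = (9*0)*(-6) = 0*(-6) = 0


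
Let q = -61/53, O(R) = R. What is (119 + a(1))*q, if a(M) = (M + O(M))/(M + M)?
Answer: -7320/53 ≈ -138.11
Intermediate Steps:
a(M) = 1 (a(M) = (M + M)/(M + M) = (2*M)/((2*M)) = (2*M)*(1/(2*M)) = 1)
q = -61/53 (q = -61*1/53 = -61/53 ≈ -1.1509)
(119 + a(1))*q = (119 + 1)*(-61/53) = 120*(-61/53) = -7320/53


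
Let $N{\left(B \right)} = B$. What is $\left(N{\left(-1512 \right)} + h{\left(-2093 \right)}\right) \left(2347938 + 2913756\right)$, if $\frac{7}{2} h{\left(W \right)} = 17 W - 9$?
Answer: $- \frac{430217148216}{7} \approx -6.146 \cdot 10^{10}$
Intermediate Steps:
$h{\left(W \right)} = - \frac{18}{7} + \frac{34 W}{7}$ ($h{\left(W \right)} = \frac{2 \left(17 W - 9\right)}{7} = \frac{2 \left(-9 + 17 W\right)}{7} = - \frac{18}{7} + \frac{34 W}{7}$)
$\left(N{\left(-1512 \right)} + h{\left(-2093 \right)}\right) \left(2347938 + 2913756\right) = \left(-1512 + \left(- \frac{18}{7} + \frac{34}{7} \left(-2093\right)\right)\right) \left(2347938 + 2913756\right) = \left(-1512 - \frac{71180}{7}\right) 5261694 = \left(- \frac{81764}{7}\right) 5261694 = - \frac{430217148216}{7}$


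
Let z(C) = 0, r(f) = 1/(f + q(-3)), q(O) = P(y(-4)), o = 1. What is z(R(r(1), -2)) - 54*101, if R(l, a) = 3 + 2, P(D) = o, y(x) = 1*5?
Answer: -5454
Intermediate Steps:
y(x) = 5
P(D) = 1
q(O) = 1
r(f) = 1/(1 + f) (r(f) = 1/(f + 1) = 1/(1 + f))
R(l, a) = 5
z(R(r(1), -2)) - 54*101 = 0 - 54*101 = 0 - 5454 = -5454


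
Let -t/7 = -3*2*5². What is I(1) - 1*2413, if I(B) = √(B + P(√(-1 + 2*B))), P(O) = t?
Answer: -2413 + √1051 ≈ -2380.6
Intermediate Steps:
t = 1050 (t = -7*(-3*2)*5² = -(-42)*25 = -7*(-150) = 1050)
P(O) = 1050
I(B) = √(1050 + B) (I(B) = √(B + 1050) = √(1050 + B))
I(1) - 1*2413 = √(1050 + 1) - 1*2413 = √1051 - 2413 = -2413 + √1051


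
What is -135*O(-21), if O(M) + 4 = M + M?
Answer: 6210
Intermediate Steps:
O(M) = -4 + 2*M (O(M) = -4 + (M + M) = -4 + 2*M)
-135*O(-21) = -135*(-4 + 2*(-21)) = -135*(-4 - 42) = -135*(-46) = 6210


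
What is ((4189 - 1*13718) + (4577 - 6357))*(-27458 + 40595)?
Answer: -148566333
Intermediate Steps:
((4189 - 1*13718) + (4577 - 6357))*(-27458 + 40595) = ((4189 - 13718) - 1780)*13137 = (-9529 - 1780)*13137 = -11309*13137 = -148566333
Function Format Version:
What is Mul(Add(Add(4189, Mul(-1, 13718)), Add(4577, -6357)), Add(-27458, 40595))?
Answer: -148566333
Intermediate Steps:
Mul(Add(Add(4189, Mul(-1, 13718)), Add(4577, -6357)), Add(-27458, 40595)) = Mul(Add(Add(4189, -13718), -1780), 13137) = Mul(Add(-9529, -1780), 13137) = Mul(-11309, 13137) = -148566333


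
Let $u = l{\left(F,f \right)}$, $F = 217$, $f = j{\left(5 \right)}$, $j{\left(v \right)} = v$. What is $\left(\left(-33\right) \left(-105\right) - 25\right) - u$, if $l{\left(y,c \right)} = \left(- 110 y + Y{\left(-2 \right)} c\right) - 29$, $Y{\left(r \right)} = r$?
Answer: $27349$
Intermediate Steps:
$f = 5$
$l{\left(y,c \right)} = -29 - 110 y - 2 c$ ($l{\left(y,c \right)} = \left(- 110 y - 2 c\right) - 29 = -29 - 110 y - 2 c$)
$u = -23909$ ($u = -29 - 23870 - 10 = -23909$)
$\left(\left(-33\right) \left(-105\right) - 25\right) - u = \left(\left(-33\right) \left(-105\right) - 25\right) - -23909 = \left(3465 - 25\right) + 23909 = 3440 + 23909 = 27349$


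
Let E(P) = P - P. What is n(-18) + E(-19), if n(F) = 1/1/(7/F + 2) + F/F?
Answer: 47/18 ≈ 2.6111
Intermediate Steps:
E(P) = 0
n(F) = 3 + 7/F (n(F) = 1/1/(2 + 7/F) + 1 = 1*(2 + 7/F) + 1 = (2 + 7/F) + 1 = 3 + 7/F)
n(-18) + E(-19) = (3 + 7/(-18)) + 0 = (3 + 7*(-1/18)) + 0 = (3 - 7/18) + 0 = 47/18 + 0 = 47/18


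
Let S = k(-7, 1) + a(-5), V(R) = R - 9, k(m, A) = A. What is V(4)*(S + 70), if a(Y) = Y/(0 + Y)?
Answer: -360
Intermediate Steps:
V(R) = -9 + R
a(Y) = 1 (a(Y) = Y/Y = 1)
S = 2 (S = 1 + 1 = 2)
V(4)*(S + 70) = (-9 + 4)*(2 + 70) = -5*72 = -360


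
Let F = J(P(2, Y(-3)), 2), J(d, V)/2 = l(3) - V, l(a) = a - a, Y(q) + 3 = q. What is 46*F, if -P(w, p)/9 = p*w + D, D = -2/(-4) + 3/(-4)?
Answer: -184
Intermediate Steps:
Y(q) = -3 + q
l(a) = 0
D = -¼ (D = -2*(-¼) + 3*(-¼) = ½ - ¾ = -¼ ≈ -0.25000)
P(w, p) = 9/4 - 9*p*w (P(w, p) = -9*(p*w - ¼) = -9*(-¼ + p*w) = 9/4 - 9*p*w)
J(d, V) = -2*V (J(d, V) = 2*(0 - V) = 2*(-V) = -2*V)
F = -4 (F = -2*2 = -4)
46*F = 46*(-4) = -184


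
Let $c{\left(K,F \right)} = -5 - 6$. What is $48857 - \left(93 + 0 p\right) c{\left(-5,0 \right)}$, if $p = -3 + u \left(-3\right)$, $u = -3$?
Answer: $49880$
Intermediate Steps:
$p = 6$ ($p = -3 - -9 = -3 + 9 = 6$)
$c{\left(K,F \right)} = -11$ ($c{\left(K,F \right)} = -5 - 6 = -11$)
$48857 - \left(93 + 0 p\right) c{\left(-5,0 \right)} = 48857 - \left(93 + 0 \cdot 6\right) \left(-11\right) = 48857 - \left(93 + 0\right) \left(-11\right) = 48857 - 93 \left(-11\right) = 48857 - -1023 = 48857 + 1023 = 49880$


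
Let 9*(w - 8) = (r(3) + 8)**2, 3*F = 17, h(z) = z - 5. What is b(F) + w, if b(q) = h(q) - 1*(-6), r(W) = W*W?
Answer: 421/9 ≈ 46.778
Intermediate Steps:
h(z) = -5 + z
F = 17/3 (F = (1/3)*17 = 17/3 ≈ 5.6667)
r(W) = W**2
b(q) = 1 + q (b(q) = (-5 + q) - 1*(-6) = (-5 + q) + 6 = 1 + q)
w = 361/9 (w = 8 + (3**2 + 8)**2/9 = 8 + (9 + 8)**2/9 = 8 + (1/9)*17**2 = 8 + (1/9)*289 = 8 + 289/9 = 361/9 ≈ 40.111)
b(F) + w = (1 + 17/3) + 361/9 = 20/3 + 361/9 = 421/9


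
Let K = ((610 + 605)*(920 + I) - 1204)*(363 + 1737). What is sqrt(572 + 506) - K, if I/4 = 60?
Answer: -2957211600 + 7*sqrt(22) ≈ -2.9572e+9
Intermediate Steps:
I = 240 (I = 4*60 = 240)
K = 2957211600 (K = ((610 + 605)*(920 + 240) - 1204)*(363 + 1737) = (1215*1160 - 1204)*2100 = (1409400 - 1204)*2100 = 1408196*2100 = 2957211600)
sqrt(572 + 506) - K = sqrt(572 + 506) - 1*2957211600 = sqrt(1078) - 2957211600 = 7*sqrt(22) - 2957211600 = -2957211600 + 7*sqrt(22)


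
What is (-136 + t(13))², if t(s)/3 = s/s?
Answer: 17689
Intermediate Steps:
t(s) = 3 (t(s) = 3*(s/s) = 3*1 = 3)
(-136 + t(13))² = (-136 + 3)² = (-133)² = 17689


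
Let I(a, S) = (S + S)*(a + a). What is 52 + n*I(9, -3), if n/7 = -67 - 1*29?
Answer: 72628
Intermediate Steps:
I(a, S) = 4*S*a (I(a, S) = (2*S)*(2*a) = 4*S*a)
n = -672 (n = 7*(-67 - 1*29) = 7*(-67 - 29) = 7*(-96) = -672)
52 + n*I(9, -3) = 52 - 2688*(-3)*9 = 52 - 672*(-108) = 52 + 72576 = 72628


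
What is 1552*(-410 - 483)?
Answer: -1385936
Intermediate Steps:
1552*(-410 - 483) = 1552*(-893) = -1385936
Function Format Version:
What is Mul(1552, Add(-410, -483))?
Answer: -1385936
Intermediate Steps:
Mul(1552, Add(-410, -483)) = Mul(1552, -893) = -1385936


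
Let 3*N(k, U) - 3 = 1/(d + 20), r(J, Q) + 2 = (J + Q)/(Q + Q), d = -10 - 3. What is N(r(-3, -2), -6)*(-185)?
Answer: -4070/21 ≈ -193.81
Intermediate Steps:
d = -13
r(J, Q) = -2 + (J + Q)/(2*Q) (r(J, Q) = -2 + (J + Q)/(Q + Q) = -2 + (J + Q)/((2*Q)) = -2 + (J + Q)*(1/(2*Q)) = -2 + (J + Q)/(2*Q))
N(k, U) = 22/21 (N(k, U) = 1 + 1/(3*(-13 + 20)) = 1 + (1/3)/7 = 1 + (1/3)*(1/7) = 1 + 1/21 = 22/21)
N(r(-3, -2), -6)*(-185) = (22/21)*(-185) = -4070/21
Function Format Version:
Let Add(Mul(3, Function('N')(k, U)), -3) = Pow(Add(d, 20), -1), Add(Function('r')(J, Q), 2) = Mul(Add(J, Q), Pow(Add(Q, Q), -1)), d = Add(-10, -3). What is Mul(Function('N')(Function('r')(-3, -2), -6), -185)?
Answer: Rational(-4070, 21) ≈ -193.81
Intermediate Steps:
d = -13
Function('r')(J, Q) = Add(-2, Mul(Rational(1, 2), Pow(Q, -1), Add(J, Q))) (Function('r')(J, Q) = Add(-2, Mul(Add(J, Q), Pow(Add(Q, Q), -1))) = Add(-2, Mul(Add(J, Q), Pow(Mul(2, Q), -1))) = Add(-2, Mul(Add(J, Q), Mul(Rational(1, 2), Pow(Q, -1)))) = Add(-2, Mul(Rational(1, 2), Pow(Q, -1), Add(J, Q))))
Function('N')(k, U) = Rational(22, 21) (Function('N')(k, U) = Add(1, Mul(Rational(1, 3), Pow(Add(-13, 20), -1))) = Add(1, Mul(Rational(1, 3), Pow(7, -1))) = Add(1, Mul(Rational(1, 3), Rational(1, 7))) = Add(1, Rational(1, 21)) = Rational(22, 21))
Mul(Function('N')(Function('r')(-3, -2), -6), -185) = Mul(Rational(22, 21), -185) = Rational(-4070, 21)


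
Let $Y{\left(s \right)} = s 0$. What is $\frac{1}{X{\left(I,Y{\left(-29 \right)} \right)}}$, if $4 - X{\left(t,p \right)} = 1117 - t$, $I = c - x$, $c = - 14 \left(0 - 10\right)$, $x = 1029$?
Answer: $- \frac{1}{2002} \approx -0.0004995$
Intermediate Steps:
$c = 140$ ($c = \left(-14\right) \left(-10\right) = 140$)
$I = -889$ ($I = 140 - 1029 = -889$)
$Y{\left(s \right)} = 0$
$X{\left(t,p \right)} = -1113 + t$ ($X{\left(t,p \right)} = 4 - \left(1117 - t\right) = 4 + \left(-1117 + t\right) = -1113 + t$)
$\frac{1}{X{\left(I,Y{\left(-29 \right)} \right)}} = \frac{1}{-1113 - 889} = \frac{1}{-2002} = - \frac{1}{2002}$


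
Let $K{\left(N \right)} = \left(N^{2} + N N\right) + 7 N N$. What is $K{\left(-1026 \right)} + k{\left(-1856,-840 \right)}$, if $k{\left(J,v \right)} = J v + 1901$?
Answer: $11035025$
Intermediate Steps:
$k{\left(J,v \right)} = 1901 + J v$
$K{\left(N \right)} = 9 N^{2}$ ($K{\left(N \right)} = \left(N^{2} + N^{2}\right) + 7 N^{2} = 2 N^{2} + 7 N^{2} = 9 N^{2}$)
$K{\left(-1026 \right)} + k{\left(-1856,-840 \right)} = 9 \left(-1026\right)^{2} + \left(1901 - -1559040\right) = 9 \cdot 1052676 + \left(1901 + 1559040\right) = 9474084 + 1560941 = 11035025$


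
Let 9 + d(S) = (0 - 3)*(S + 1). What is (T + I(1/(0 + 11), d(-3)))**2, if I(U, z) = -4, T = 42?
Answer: 1444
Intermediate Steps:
d(S) = -12 - 3*S (d(S) = -9 + (0 - 3)*(S + 1) = -9 - 3*(1 + S) = -9 + (-3 - 3*S) = -12 - 3*S)
(T + I(1/(0 + 11), d(-3)))**2 = (42 - 4)**2 = 38**2 = 1444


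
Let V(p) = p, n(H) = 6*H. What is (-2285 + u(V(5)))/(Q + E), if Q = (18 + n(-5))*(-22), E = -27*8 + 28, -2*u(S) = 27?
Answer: -4597/152 ≈ -30.243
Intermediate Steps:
u(S) = -27/2 (u(S) = -½*27 = -27/2)
E = -188 (E = -216 + 28 = -188)
Q = 264 (Q = (18 + 6*(-5))*(-22) = (18 - 30)*(-22) = -12*(-22) = 264)
(-2285 + u(V(5)))/(Q + E) = (-2285 - 27/2)/(264 - 188) = -4597/2/76 = -4597/2*1/76 = -4597/152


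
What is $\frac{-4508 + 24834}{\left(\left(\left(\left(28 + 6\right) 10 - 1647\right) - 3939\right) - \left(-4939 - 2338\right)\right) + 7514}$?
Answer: $\frac{20326}{9545} \approx 2.1295$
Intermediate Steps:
$\frac{-4508 + 24834}{\left(\left(\left(\left(28 + 6\right) 10 - 1647\right) - 3939\right) - \left(-4939 - 2338\right)\right) + 7514} = \frac{20326}{\left(\left(\left(34 \cdot 10 - 1647\right) - 3939\right) - -7277\right) + 7514} = \frac{20326}{\left(\left(\left(340 - 1647\right) - 3939\right) + 7277\right) + 7514} = \frac{20326}{\left(\left(-1307 - 3939\right) + 7277\right) + 7514} = \frac{20326}{\left(-5246 + 7277\right) + 7514} = \frac{20326}{2031 + 7514} = \frac{20326}{9545}$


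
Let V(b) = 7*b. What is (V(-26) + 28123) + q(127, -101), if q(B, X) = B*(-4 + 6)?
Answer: 28195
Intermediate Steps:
q(B, X) = 2*B (q(B, X) = B*2 = 2*B)
(V(-26) + 28123) + q(127, -101) = (7*(-26) + 28123) + 2*127 = (-182 + 28123) + 254 = 27941 + 254 = 28195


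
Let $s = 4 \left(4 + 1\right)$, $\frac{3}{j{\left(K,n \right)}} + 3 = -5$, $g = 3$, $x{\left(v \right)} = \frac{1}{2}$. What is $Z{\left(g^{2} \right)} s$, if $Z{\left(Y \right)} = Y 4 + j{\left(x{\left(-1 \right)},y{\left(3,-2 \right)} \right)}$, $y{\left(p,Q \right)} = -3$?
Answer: $\frac{1425}{2} \approx 712.5$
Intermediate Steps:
$x{\left(v \right)} = \frac{1}{2}$
$j{\left(K,n \right)} = - \frac{3}{8}$ ($j{\left(K,n \right)} = \frac{3}{-3 - 5} = \frac{3}{-8} = 3 \left(- \frac{1}{8}\right) = - \frac{3}{8}$)
$s = 20$ ($s = 4 \cdot 5 = 20$)
$Z{\left(Y \right)} = - \frac{3}{8} + 4 Y$ ($Z{\left(Y \right)} = Y 4 - \frac{3}{8} = 4 Y - \frac{3}{8} = - \frac{3}{8} + 4 Y$)
$Z{\left(g^{2} \right)} s = \left(- \frac{3}{8} + 4 \cdot 3^{2}\right) 20 = \left(- \frac{3}{8} + 4 \cdot 9\right) 20 = \left(- \frac{3}{8} + 36\right) 20 = \frac{285}{8} \cdot 20 = \frac{1425}{2}$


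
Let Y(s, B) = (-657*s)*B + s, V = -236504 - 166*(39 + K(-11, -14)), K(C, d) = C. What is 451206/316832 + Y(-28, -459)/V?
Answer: 5437642063/149227872 ≈ 36.439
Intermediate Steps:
V = -241152 (V = -236504 - 166*(39 - 11) = -236504 - 166*28 = -236504 - 4648 = -241152)
Y(s, B) = s - 657*B*s (Y(s, B) = -657*B*s + s = s - 657*B*s)
451206/316832 + Y(-28, -459)/V = 451206/316832 - 28*(1 - 657*(-459))/(-241152) = 451206*(1/316832) - 28*(1 + 301563)*(-1/241152) = 225603/158416 - 28*301564*(-1/241152) = 225603/158416 - 8443792*(-1/241152) = 225603/158416 + 527737/15072 = 5437642063/149227872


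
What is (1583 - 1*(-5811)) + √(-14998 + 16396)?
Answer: 7394 + √1398 ≈ 7431.4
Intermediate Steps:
(1583 - 1*(-5811)) + √(-14998 + 16396) = (1583 + 5811) + √1398 = 7394 + √1398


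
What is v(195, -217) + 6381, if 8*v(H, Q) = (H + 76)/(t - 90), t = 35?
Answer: 2807369/440 ≈ 6380.4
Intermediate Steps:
v(H, Q) = -19/110 - H/440 (v(H, Q) = ((H + 76)/(35 - 90))/8 = ((76 + H)/(-55))/8 = ((76 + H)*(-1/55))/8 = (-76/55 - H/55)/8 = -19/110 - H/440)
v(195, -217) + 6381 = (-19/110 - 1/440*195) + 6381 = (-19/110 - 39/88) + 6381 = -271/440 + 6381 = 2807369/440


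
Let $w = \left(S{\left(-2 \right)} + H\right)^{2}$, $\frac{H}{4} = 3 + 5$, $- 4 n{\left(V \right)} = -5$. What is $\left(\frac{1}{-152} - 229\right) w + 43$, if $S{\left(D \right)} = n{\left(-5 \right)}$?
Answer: $- \frac{32401675}{128} \approx -2.5314 \cdot 10^{5}$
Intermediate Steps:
$n{\left(V \right)} = \frac{5}{4}$ ($n{\left(V \right)} = \left(- \frac{1}{4}\right) \left(-5\right) = \frac{5}{4}$)
$S{\left(D \right)} = \frac{5}{4}$
$H = 32$ ($H = 4 \left(3 + 5\right) = 4 \cdot 8 = 32$)
$w = \frac{17689}{16}$ ($w = \left(\frac{5}{4} + 32\right)^{2} = \left(\frac{133}{4}\right)^{2} = \frac{17689}{16} \approx 1105.6$)
$\left(\frac{1}{-152} - 229\right) w + 43 = \left(\frac{1}{-152} - 229\right) \frac{17689}{16} + 43 = \left(- \frac{1}{152} - 229\right) \frac{17689}{16} + 43 = \left(- \frac{34809}{152}\right) \frac{17689}{16} + 43 = - \frac{32407179}{128} + 43 = - \frac{32401675}{128}$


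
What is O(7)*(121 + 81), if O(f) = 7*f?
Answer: 9898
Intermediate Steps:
O(7)*(121 + 81) = (7*7)*(121 + 81) = 49*202 = 9898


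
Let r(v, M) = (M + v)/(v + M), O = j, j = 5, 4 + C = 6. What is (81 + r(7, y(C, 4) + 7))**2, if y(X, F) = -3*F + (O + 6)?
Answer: 6724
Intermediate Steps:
C = 2 (C = -4 + 6 = 2)
O = 5
y(X, F) = 11 - 3*F (y(X, F) = -3*F + (5 + 6) = -3*F + 11 = 11 - 3*F)
r(v, M) = 1 (r(v, M) = (M + v)/(M + v) = 1)
(81 + r(7, y(C, 4) + 7))**2 = (81 + 1)**2 = 82**2 = 6724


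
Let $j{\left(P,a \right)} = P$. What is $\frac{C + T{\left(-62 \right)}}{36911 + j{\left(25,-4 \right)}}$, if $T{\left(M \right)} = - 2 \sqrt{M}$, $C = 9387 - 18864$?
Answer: $- \frac{39}{152} - \frac{i \sqrt{62}}{18468} \approx -0.25658 - 0.00042636 i$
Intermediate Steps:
$C = -9477$ ($C = 9387 - 18864 = -9477$)
$\frac{C + T{\left(-62 \right)}}{36911 + j{\left(25,-4 \right)}} = \frac{-9477 - 2 \sqrt{-62}}{36911 + 25} = \frac{-9477 - 2 i \sqrt{62}}{36936} = \left(-9477 - 2 i \sqrt{62}\right) \frac{1}{36936} = - \frac{39}{152} - \frac{i \sqrt{62}}{18468}$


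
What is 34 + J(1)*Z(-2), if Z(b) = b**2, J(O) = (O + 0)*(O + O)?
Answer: 42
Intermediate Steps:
J(O) = 2*O**2 (J(O) = O*(2*O) = 2*O**2)
34 + J(1)*Z(-2) = 34 + (2*1**2)*(-2)**2 = 34 + (2*1)*4 = 34 + 2*4 = 34 + 8 = 42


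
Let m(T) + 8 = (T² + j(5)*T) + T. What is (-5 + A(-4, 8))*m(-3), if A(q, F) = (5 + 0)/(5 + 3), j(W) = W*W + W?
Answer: 805/2 ≈ 402.50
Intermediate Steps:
j(W) = W + W² (j(W) = W² + W = W + W²)
A(q, F) = 5/8
m(T) = -8 + T² + 31*T (m(T) = -8 + ((T² + (5*(1 + 5))*T) + T) = -8 + ((T² + (5*6)*T) + T) = -8 + ((T² + 30*T) + T) = -8 + (T² + 31*T) = -8 + T² + 31*T)
(-5 + A(-4, 8))*m(-3) = (-5 + 5/8)*(-8 + (-3)² + 31*(-3)) = -35*(-8 + 9 - 93)/8 = -35/8*(-92) = 805/2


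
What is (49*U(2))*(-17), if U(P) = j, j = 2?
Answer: -1666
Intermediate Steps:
U(P) = 2
(49*U(2))*(-17) = (49*2)*(-17) = 98*(-17) = -1666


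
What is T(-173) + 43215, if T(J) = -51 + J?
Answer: 42991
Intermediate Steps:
T(-173) + 43215 = (-51 - 173) + 43215 = -224 + 43215 = 42991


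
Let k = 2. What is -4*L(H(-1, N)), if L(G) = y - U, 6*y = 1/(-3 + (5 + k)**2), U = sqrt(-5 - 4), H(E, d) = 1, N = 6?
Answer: -1/69 + 12*I ≈ -0.014493 + 12.0*I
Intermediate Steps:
U = 3*I (U = sqrt(-9) = 3*I ≈ 3.0*I)
y = 1/276 (y = 1/(6*(-3 + (5 + 2)**2)) = 1/(6*(-3 + 7**2)) = 1/(6*(-3 + 49)) = (1/6)/46 = (1/6)*(1/46) = 1/276 ≈ 0.0036232)
L(G) = 1/276 - 3*I
-4*L(H(-1, N)) = -4*(1/276 - 3*I) = -1/69 + 12*I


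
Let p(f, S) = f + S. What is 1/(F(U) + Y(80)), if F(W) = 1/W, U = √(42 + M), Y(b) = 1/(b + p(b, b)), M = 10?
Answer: -3120/14387 + 28800*√13/14387 ≈ 7.0008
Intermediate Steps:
p(f, S) = S + f
Y(b) = 1/(3*b) (Y(b) = 1/(b + (b + b)) = 1/(b + 2*b) = 1/(3*b))
U = 2*√13 (U = √(42 + 10) = √52 = 2*√13 ≈ 7.2111)
F(W) = 1/W
1/(F(U) + Y(80)) = 1/(1/(2*√13) + (⅓)/80) = 1/(√13/26 + (⅓)*(1/80)) = 1/(√13/26 + 1/240) = 1/(1/240 + √13/26)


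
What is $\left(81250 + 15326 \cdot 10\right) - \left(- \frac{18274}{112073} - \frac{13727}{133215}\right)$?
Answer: $\frac{3501192471821431}{14929804695} \approx 2.3451 \cdot 10^{5}$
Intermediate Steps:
$\left(81250 + 15326 \cdot 10\right) - \left(- \frac{18274}{112073} - \frac{13727}{133215}\right) = \left(81250 + 153260\right) - - \frac{3972796981}{14929804695} = 234510 + \left(\frac{18274}{112073} + \frac{13727}{133215}\right) = 234510 + \frac{3972796981}{14929804695} = \frac{3501192471821431}{14929804695}$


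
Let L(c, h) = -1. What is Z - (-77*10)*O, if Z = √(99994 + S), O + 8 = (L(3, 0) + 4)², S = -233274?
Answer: 770 + 28*I*√170 ≈ 770.0 + 365.08*I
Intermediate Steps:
O = 1 (O = -8 + (-1 + 4)² = -8 + 3² = -8 + 9 = 1)
Z = 28*I*√170 (Z = √(99994 - 233274) = √(-133280) = 28*I*√170 ≈ 365.08*I)
Z - (-77*10)*O = 28*I*√170 - (-77*10) = 28*I*√170 - (-770) = 28*I*√170 - 1*(-770) = 28*I*√170 + 770 = 770 + 28*I*√170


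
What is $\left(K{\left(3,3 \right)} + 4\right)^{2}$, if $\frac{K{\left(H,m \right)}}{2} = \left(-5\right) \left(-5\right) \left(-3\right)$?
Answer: $21316$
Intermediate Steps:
$K{\left(H,m \right)} = -150$ ($K{\left(H,m \right)} = 2 \left(-5\right) \left(-5\right) \left(-3\right) = 2 \cdot 25 \left(-3\right) = 2 \left(-75\right) = -150$)
$\left(K{\left(3,3 \right)} + 4\right)^{2} = \left(-150 + 4\right)^{2} = \left(-146\right)^{2} = 21316$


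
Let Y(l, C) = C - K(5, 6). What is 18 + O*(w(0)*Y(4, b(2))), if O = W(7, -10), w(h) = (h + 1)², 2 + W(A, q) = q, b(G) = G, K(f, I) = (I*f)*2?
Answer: 714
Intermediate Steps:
K(f, I) = 2*I*f
W(A, q) = -2 + q
Y(l, C) = -60 + C (Y(l, C) = C - 2*6*5 = C - 1*60 = C - 60 = -60 + C)
w(h) = (1 + h)²
O = -12 (O = -2 - 10 = -12)
18 + O*(w(0)*Y(4, b(2))) = 18 - 12*(1 + 0)²*(-60 + 2) = 18 - 12*1²*(-58) = 18 - 12*(-58) = 18 + 696 = 714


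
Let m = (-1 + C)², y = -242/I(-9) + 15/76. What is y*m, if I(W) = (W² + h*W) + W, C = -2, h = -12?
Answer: -3923/380 ≈ -10.324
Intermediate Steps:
I(W) = W² - 11*W (I(W) = (W² - 12*W) + W = W² - 11*W)
y = -3923/3420 (y = -242*(-1/(9*(-11 - 9))) + 15/76 = -242/((-9*(-20))) + 15*(1/76) = -242/180 + 15/76 = -242*1/180 + 15/76 = -121/90 + 15/76 = -3923/3420 ≈ -1.1471)
m = 9 (m = (-1 - 2)² = (-3)² = 9)
y*m = -3923/3420*9 = -3923/380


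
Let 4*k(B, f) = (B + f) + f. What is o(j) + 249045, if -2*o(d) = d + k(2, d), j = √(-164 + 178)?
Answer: 996179/4 - 3*√14/4 ≈ 2.4904e+5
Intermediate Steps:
j = √14 ≈ 3.7417
k(B, f) = f/2 + B/4 (k(B, f) = ((B + f) + f)/4 = (B + 2*f)/4 = f/2 + B/4)
o(d) = -¼ - 3*d/4 (o(d) = -(d + (d/2 + (¼)*2))/2 = -(d + (d/2 + ½))/2 = -(d + (½ + d/2))/2 = -(½ + 3*d/2)/2 = -¼ - 3*d/4)
o(j) + 249045 = (-¼ - 3*√14/4) + 249045 = 996179/4 - 3*√14/4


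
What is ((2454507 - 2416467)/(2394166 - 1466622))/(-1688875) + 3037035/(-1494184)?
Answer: -118938330521132859/58516200283565800 ≈ -2.0326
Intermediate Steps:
((2454507 - 2416467)/(2394166 - 1466622))/(-1688875) + 3037035/(-1494184) = (38040/927544)*(-1/1688875) + 3037035*(-1/1494184) = (38040*(1/927544))*(-1/1688875) - 3037035/1494184 = (4755/115943)*(-1/1688875) - 3037035/1494184 = -951/39162646825 - 3037035/1494184 = -118938330521132859/58516200283565800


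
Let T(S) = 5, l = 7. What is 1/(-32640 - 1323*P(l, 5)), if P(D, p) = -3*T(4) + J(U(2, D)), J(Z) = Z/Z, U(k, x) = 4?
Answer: -1/14118 ≈ -7.0832e-5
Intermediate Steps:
J(Z) = 1
P(D, p) = -14 (P(D, p) = -3*5 + 1 = -15 + 1 = -14)
1/(-32640 - 1323*P(l, 5)) = 1/(-32640 - 1323*(-14)) = 1/(-32640 + 18522) = 1/(-14118) = -1/14118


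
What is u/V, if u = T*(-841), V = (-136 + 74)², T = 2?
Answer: -841/1922 ≈ -0.43756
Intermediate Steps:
V = 3844 (V = (-62)² = 3844)
u = -1682 (u = 2*(-841) = -1682)
u/V = -1682/3844 = -1682*1/3844 = -841/1922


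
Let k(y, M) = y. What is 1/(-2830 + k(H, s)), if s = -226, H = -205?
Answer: -1/3035 ≈ -0.00032949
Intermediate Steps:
1/(-2830 + k(H, s)) = 1/(-2830 - 205) = 1/(-3035) = -1/3035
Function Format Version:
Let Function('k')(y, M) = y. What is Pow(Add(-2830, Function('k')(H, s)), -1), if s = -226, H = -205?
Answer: Rational(-1, 3035) ≈ -0.00032949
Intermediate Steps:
Pow(Add(-2830, Function('k')(H, s)), -1) = Pow(Add(-2830, -205), -1) = Pow(-3035, -1) = Rational(-1, 3035)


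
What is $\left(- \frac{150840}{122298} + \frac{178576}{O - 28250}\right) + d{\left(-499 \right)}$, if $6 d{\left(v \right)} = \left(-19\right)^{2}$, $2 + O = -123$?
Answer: $\frac{182671139977}{3470205750} \approx 52.64$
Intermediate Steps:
$O = -125$ ($O = -2 - 123 = -125$)
$d{\left(v \right)} = \frac{361}{6}$ ($d{\left(v \right)} = \frac{\left(-19\right)^{2}}{6} = \frac{1}{6} \cdot 361 = \frac{361}{6}$)
$\left(- \frac{150840}{122298} + \frac{178576}{O - 28250}\right) + d{\left(-499 \right)} = \left(- \frac{150840}{122298} + \frac{178576}{-125 - 28250}\right) + \frac{361}{6} = \left(\left(-150840\right) \frac{1}{122298} + \frac{178576}{-125 - 28250}\right) + \frac{361}{6} = \left(- \frac{25140}{20383} + \frac{178576}{-28375}\right) + \frac{361}{6} = \left(- \frac{25140}{20383} + 178576 \left(- \frac{1}{28375}\right)\right) + \frac{361}{6} = \left(- \frac{25140}{20383} - \frac{178576}{28375}\right) + \frac{361}{6} = - \frac{4353262108}{578367625} + \frac{361}{6} = \frac{182671139977}{3470205750}$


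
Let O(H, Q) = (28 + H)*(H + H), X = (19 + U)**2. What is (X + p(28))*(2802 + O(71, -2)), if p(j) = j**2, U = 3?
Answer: 21378480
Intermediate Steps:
X = 484 (X = (19 + 3)**2 = 22**2 = 484)
O(H, Q) = 2*H*(28 + H) (O(H, Q) = (28 + H)*(2*H) = 2*H*(28 + H))
(X + p(28))*(2802 + O(71, -2)) = (484 + 28**2)*(2802 + 2*71*(28 + 71)) = (484 + 784)*(2802 + 2*71*99) = 1268*(2802 + 14058) = 1268*16860 = 21378480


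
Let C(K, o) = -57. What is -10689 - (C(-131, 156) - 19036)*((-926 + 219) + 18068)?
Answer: 331462884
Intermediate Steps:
-10689 - (C(-131, 156) - 19036)*((-926 + 219) + 18068) = -10689 - (-57 - 19036)*((-926 + 219) + 18068) = -10689 - (-19093)*(-707 + 18068) = -10689 - (-19093)*17361 = -10689 - 1*(-331473573) = -10689 + 331473573 = 331462884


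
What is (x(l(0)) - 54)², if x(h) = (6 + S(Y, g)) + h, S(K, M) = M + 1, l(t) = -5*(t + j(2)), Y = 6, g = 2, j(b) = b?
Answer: 3025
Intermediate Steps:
l(t) = -10 - 5*t (l(t) = -5*(t + 2) = -5*(2 + t) = -10 - 5*t)
S(K, M) = 1 + M
x(h) = 9 + h (x(h) = (6 + (1 + 2)) + h = (6 + 3) + h = 9 + h)
(x(l(0)) - 54)² = ((9 + (-10 - 5*0)) - 54)² = ((9 + (-10 + 0)) - 54)² = ((9 - 10) - 54)² = (-1 - 54)² = (-55)² = 3025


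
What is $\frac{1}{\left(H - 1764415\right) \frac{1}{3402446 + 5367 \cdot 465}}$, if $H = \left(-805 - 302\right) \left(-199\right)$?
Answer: $- \frac{5898101}{1544122} \approx -3.8197$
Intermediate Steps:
$H = 220293$ ($H = \left(-1107\right) \left(-199\right) = 220293$)
$\frac{1}{\left(H - 1764415\right) \frac{1}{3402446 + 5367 \cdot 465}} = \frac{1}{\left(220293 - 1764415\right) \frac{1}{3402446 + 5367 \cdot 465}} = \frac{1}{\left(-1544122\right) \frac{1}{3402446 + 2495655}} = \frac{1}{\left(-1544122\right) \frac{1}{5898101}} = \frac{1}{- \frac{1544122}{5898101}} = - \frac{5898101}{1544122}$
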